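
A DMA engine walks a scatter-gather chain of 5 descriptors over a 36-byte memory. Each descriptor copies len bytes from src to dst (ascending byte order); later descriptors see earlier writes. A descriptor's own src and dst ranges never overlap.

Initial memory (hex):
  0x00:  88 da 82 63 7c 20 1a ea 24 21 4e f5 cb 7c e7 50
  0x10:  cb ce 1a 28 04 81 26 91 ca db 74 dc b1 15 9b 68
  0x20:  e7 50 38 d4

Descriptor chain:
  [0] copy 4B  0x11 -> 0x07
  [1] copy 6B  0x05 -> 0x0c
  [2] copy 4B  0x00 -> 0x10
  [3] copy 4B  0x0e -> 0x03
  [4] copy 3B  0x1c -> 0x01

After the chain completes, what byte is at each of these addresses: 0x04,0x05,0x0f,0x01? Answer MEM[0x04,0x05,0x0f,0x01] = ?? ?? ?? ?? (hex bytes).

MEM[0x04,0x05,0x0f,0x01] = 1a 88 1a b1

#0 dst[0x07+4] := {0xce,0x1a,0x28,0x04}
#1 dst[0x0c+6] := {0x20,0x1a,0xce,0x1a,0x28,0x04}
#2 dst[0x10+4] := {0x88,0xda,0x82,0x63}
#3 dst[0x03+4] := {0xce,0x1a,0x88,0xda}
#4 dst[0x01+3] := {0xb1,0x15,0x9b}
query mem[0x04]=0x1a, mem[0x05]=0x88, mem[0x0f]=0x1a, mem[0x01]=0xb1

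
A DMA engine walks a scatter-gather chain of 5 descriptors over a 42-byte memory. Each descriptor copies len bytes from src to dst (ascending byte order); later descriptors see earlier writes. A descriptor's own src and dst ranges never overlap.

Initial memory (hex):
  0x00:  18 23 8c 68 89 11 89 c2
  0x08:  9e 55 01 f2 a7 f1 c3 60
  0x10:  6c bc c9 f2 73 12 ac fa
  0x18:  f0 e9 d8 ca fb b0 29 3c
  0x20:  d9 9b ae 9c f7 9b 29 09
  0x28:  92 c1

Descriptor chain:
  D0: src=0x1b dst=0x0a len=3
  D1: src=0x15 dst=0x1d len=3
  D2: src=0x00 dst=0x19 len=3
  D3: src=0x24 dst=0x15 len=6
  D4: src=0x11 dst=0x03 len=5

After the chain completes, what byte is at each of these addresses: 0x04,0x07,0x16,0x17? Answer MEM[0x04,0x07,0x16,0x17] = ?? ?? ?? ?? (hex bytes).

MEM[0x04,0x07,0x16,0x17] = c9 f7 9b 29

  after D0: wrote 3B at 0x0a = cafbb0
  after D1: wrote 3B at 0x1d = 12acfa
  after D2: wrote 3B at 0x19 = 18238c
  after D3: wrote 6B at 0x15 = f79b290992c1
  after D4: wrote 5B at 0x03 = bcc9f273f7
query mem[0x04]=0xc9, mem[0x07]=0xf7, mem[0x16]=0x9b, mem[0x17]=0x29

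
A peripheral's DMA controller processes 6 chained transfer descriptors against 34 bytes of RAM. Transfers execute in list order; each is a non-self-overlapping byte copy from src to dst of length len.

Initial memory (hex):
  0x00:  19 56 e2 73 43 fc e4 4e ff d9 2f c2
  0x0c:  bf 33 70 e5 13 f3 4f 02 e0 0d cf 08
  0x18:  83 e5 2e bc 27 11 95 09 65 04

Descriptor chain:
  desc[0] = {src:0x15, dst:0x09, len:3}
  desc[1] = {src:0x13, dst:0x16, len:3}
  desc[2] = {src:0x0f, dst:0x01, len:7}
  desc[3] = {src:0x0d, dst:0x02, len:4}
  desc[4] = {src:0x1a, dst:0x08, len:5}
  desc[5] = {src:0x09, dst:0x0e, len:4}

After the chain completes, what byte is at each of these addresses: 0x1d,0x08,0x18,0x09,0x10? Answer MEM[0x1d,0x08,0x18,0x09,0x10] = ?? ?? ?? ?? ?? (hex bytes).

MEM[0x1d,0x08,0x18,0x09,0x10] = 11 2e 0d bc 11

#0 dst[0x09+3] := {0x0d,0xcf,0x08}
#1 dst[0x16+3] := {0x02,0xe0,0x0d}
#2 dst[0x01+7] := {0xe5,0x13,0xf3,0x4f,0x02,0xe0,0x0d}
#3 dst[0x02+4] := {0x33,0x70,0xe5,0x13}
#4 dst[0x08+5] := {0x2e,0xbc,0x27,0x11,0x95}
#5 dst[0x0e+4] := {0xbc,0x27,0x11,0x95}
query mem[0x1d]=0x11, mem[0x08]=0x2e, mem[0x18]=0x0d, mem[0x09]=0xbc, mem[0x10]=0x11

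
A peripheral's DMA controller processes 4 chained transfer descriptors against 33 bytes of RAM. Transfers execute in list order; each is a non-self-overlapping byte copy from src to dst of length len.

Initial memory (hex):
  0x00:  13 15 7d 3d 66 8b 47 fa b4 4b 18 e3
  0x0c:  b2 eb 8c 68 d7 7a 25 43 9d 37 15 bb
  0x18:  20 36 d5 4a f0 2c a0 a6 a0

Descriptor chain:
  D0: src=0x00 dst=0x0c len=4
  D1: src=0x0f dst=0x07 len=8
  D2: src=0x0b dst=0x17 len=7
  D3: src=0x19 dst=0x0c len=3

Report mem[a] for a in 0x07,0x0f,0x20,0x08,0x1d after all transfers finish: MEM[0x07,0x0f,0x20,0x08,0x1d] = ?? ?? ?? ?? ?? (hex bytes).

  after D0: wrote 4B at 0x0c = 13157d3d
  after D1: wrote 8B at 0x07 = 3dd77a25439d3715
  after D2: wrote 7B at 0x17 = 439d37153dd77a
  after D3: wrote 3B at 0x0c = 37153d
query mem[0x07]=0x3d, mem[0x0f]=0x3d, mem[0x20]=0xa0, mem[0x08]=0xd7, mem[0x1d]=0x7a

MEM[0x07,0x0f,0x20,0x08,0x1d] = 3d 3d a0 d7 7a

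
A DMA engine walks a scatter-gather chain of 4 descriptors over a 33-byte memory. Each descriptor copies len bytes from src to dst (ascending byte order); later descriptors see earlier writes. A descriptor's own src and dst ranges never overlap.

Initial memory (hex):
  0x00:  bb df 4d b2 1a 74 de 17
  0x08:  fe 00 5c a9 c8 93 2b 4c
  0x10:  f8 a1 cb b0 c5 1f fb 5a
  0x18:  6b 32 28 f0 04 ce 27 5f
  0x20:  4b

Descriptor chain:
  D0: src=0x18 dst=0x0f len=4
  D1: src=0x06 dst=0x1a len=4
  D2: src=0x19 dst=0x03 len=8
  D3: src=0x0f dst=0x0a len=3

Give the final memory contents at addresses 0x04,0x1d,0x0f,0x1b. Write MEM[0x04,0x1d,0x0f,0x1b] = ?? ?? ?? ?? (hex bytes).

[0] 0x18->0x0f len=4 : 6b 32 28 f0
[1] 0x06->0x1a len=4 : de 17 fe 00
[2] 0x19->0x03 len=8 : 32 de 17 fe 00 27 5f 4b
[3] 0x0f->0x0a len=3 : 6b 32 28
query mem[0x04]=0xde, mem[0x1d]=0x00, mem[0x0f]=0x6b, mem[0x1b]=0x17

MEM[0x04,0x1d,0x0f,0x1b] = de 00 6b 17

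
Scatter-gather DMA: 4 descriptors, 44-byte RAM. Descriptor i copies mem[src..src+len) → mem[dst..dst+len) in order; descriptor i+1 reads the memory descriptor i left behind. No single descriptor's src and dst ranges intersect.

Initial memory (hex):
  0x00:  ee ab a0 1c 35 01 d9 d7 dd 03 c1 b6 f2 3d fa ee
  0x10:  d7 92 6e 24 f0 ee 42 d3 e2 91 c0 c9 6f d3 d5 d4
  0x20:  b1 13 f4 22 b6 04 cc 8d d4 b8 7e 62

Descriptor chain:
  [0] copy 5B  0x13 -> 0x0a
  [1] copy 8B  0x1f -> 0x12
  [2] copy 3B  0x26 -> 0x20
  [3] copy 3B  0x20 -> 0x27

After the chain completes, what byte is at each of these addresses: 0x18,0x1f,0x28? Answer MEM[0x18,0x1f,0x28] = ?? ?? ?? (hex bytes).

  after D0: wrote 5B at 0x0a = 24f0ee42d3
  after D1: wrote 8B at 0x12 = d4b113f422b604cc
  after D2: wrote 3B at 0x20 = cc8dd4
  after D3: wrote 3B at 0x27 = cc8dd4
query mem[0x18]=0x04, mem[0x1f]=0xd4, mem[0x28]=0x8d

MEM[0x18,0x1f,0x28] = 04 d4 8d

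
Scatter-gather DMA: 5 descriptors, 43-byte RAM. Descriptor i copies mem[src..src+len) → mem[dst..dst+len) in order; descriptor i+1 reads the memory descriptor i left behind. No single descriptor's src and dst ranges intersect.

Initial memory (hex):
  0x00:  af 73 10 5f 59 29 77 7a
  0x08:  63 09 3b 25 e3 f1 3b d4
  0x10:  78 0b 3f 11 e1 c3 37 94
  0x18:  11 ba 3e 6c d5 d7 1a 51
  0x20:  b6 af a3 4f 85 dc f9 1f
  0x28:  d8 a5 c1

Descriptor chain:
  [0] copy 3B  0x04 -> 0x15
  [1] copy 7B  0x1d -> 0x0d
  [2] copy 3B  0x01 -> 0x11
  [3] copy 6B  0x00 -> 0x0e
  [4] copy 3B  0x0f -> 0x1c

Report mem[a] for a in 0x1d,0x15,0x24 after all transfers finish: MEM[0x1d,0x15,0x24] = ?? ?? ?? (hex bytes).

#0 dst[0x15+3] := {0x59,0x29,0x77}
#1 dst[0x0d+7] := {0xd7,0x1a,0x51,0xb6,0xaf,0xa3,0x4f}
#2 dst[0x11+3] := {0x73,0x10,0x5f}
#3 dst[0x0e+6] := {0xaf,0x73,0x10,0x5f,0x59,0x29}
#4 dst[0x1c+3] := {0x73,0x10,0x5f}
query mem[0x1d]=0x10, mem[0x15]=0x59, mem[0x24]=0x85

MEM[0x1d,0x15,0x24] = 10 59 85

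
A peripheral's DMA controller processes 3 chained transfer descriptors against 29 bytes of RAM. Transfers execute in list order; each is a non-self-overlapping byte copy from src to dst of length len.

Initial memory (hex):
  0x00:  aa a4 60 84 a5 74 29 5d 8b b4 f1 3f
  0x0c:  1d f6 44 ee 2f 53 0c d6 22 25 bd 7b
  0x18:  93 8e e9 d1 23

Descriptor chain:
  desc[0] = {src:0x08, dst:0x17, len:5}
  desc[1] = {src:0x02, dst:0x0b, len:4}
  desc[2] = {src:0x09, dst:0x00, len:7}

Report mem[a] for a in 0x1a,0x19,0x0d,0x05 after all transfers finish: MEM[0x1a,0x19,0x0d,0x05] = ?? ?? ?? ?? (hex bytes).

MEM[0x1a,0x19,0x0d,0x05] = 3f f1 a5 74

  after D0: wrote 5B at 0x17 = 8bb4f13f1d
  after D1: wrote 4B at 0x0b = 6084a574
  after D2: wrote 7B at 0x00 = b4f16084a574ee
query mem[0x1a]=0x3f, mem[0x19]=0xf1, mem[0x0d]=0xa5, mem[0x05]=0x74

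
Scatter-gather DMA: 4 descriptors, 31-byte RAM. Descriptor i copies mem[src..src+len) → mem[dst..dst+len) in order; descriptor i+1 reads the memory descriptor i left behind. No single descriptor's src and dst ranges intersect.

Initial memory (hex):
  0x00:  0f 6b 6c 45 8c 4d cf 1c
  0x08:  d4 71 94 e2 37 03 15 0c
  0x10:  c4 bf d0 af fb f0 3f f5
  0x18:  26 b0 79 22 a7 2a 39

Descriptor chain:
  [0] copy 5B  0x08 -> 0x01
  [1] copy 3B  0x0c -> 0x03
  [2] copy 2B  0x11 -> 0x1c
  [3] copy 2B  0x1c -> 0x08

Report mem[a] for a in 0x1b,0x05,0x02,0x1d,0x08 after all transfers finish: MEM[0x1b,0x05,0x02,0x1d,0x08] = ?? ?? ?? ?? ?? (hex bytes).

#0 dst[0x01+5] := {0xd4,0x71,0x94,0xe2,0x37}
#1 dst[0x03+3] := {0x37,0x03,0x15}
#2 dst[0x1c+2] := {0xbf,0xd0}
#3 dst[0x08+2] := {0xbf,0xd0}
query mem[0x1b]=0x22, mem[0x05]=0x15, mem[0x02]=0x71, mem[0x1d]=0xd0, mem[0x08]=0xbf

MEM[0x1b,0x05,0x02,0x1d,0x08] = 22 15 71 d0 bf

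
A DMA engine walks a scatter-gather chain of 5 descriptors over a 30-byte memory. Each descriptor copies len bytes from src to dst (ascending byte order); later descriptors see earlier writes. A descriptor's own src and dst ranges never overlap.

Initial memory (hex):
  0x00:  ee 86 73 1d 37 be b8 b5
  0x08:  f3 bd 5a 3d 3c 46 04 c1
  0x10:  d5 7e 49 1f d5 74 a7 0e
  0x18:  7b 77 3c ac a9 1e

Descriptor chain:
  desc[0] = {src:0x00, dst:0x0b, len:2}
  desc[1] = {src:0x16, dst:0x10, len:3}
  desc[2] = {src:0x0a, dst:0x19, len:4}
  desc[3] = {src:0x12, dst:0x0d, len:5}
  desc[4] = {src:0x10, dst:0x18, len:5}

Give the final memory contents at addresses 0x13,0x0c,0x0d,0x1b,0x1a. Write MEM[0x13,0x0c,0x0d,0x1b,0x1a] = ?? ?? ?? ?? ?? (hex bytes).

  after D0: wrote 2B at 0x0b = ee86
  after D1: wrote 3B at 0x10 = a70e7b
  after D2: wrote 4B at 0x19 = 5aee8646
  after D3: wrote 5B at 0x0d = 7b1fd574a7
  after D4: wrote 5B at 0x18 = 74a77b1fd5
query mem[0x13]=0x1f, mem[0x0c]=0x86, mem[0x0d]=0x7b, mem[0x1b]=0x1f, mem[0x1a]=0x7b

MEM[0x13,0x0c,0x0d,0x1b,0x1a] = 1f 86 7b 1f 7b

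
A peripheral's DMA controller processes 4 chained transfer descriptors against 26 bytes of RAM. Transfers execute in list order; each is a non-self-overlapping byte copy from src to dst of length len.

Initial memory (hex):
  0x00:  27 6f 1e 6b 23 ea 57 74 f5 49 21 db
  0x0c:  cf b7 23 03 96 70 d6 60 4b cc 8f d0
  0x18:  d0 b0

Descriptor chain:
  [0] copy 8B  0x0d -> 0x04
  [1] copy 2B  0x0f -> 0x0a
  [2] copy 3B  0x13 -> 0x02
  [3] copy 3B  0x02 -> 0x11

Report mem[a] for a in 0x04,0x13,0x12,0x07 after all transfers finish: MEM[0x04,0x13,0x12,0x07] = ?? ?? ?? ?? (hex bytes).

MEM[0x04,0x13,0x12,0x07] = cc cc 4b 96

D0: mem[0x04..0x0b] <- [b7 23 03 96 70 d6 60 4b]
D1: mem[0x0a..0x0b] <- [03 96]
D2: mem[0x02..0x04] <- [60 4b cc]
D3: mem[0x11..0x13] <- [60 4b cc]
query mem[0x04]=0xcc, mem[0x13]=0xcc, mem[0x12]=0x4b, mem[0x07]=0x96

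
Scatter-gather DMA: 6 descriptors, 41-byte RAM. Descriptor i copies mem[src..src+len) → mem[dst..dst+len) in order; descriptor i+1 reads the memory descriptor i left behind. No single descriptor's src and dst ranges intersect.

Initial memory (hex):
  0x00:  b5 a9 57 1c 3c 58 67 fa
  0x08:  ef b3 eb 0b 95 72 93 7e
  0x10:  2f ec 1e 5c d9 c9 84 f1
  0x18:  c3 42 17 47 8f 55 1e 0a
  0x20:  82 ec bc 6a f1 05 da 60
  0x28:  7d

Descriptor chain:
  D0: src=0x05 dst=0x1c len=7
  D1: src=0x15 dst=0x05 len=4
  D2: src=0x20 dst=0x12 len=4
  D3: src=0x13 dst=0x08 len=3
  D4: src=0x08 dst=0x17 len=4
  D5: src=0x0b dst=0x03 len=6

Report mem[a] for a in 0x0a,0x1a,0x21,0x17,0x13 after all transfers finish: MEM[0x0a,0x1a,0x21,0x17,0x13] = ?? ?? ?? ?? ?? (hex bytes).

MEM[0x0a,0x1a,0x21,0x17,0x13] = 6a 0b eb eb eb

[0] 0x05->0x1c len=7 : 58 67 fa ef b3 eb 0b
[1] 0x15->0x05 len=4 : c9 84 f1 c3
[2] 0x20->0x12 len=4 : b3 eb 0b 6a
[3] 0x13->0x08 len=3 : eb 0b 6a
[4] 0x08->0x17 len=4 : eb 0b 6a 0b
[5] 0x0b->0x03 len=6 : 0b 95 72 93 7e 2f
query mem[0x0a]=0x6a, mem[0x1a]=0x0b, mem[0x21]=0xeb, mem[0x17]=0xeb, mem[0x13]=0xeb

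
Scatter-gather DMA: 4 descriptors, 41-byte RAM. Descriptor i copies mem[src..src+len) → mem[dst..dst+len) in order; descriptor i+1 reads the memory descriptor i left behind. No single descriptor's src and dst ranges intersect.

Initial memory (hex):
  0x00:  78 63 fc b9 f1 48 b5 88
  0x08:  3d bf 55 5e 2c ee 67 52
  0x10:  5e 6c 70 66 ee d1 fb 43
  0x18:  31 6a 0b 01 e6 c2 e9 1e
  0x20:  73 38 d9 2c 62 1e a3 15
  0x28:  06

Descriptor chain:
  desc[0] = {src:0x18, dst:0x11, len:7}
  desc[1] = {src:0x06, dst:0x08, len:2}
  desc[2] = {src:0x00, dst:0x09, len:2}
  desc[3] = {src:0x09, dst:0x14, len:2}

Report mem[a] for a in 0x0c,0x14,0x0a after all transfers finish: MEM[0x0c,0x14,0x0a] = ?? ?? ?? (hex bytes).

[0] 0x18->0x11 len=7 : 31 6a 0b 01 e6 c2 e9
[1] 0x06->0x08 len=2 : b5 88
[2] 0x00->0x09 len=2 : 78 63
[3] 0x09->0x14 len=2 : 78 63
query mem[0x0c]=0x2c, mem[0x14]=0x78, mem[0x0a]=0x63

MEM[0x0c,0x14,0x0a] = 2c 78 63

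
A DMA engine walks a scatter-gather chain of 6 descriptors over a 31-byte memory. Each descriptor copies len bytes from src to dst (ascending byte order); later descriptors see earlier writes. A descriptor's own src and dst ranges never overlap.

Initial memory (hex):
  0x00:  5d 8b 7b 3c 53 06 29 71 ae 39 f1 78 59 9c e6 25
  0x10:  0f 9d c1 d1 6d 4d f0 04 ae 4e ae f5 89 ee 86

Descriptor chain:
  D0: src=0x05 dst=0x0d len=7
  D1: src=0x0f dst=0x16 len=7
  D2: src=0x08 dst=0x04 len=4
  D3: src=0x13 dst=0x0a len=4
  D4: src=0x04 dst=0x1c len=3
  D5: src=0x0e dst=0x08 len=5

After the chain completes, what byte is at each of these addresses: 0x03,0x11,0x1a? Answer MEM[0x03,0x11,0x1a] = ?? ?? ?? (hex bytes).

#0 dst[0x0d+7] := {0x06,0x29,0x71,0xae,0x39,0xf1,0x78}
#1 dst[0x16+7] := {0x71,0xae,0x39,0xf1,0x78,0x6d,0x4d}
#2 dst[0x04+4] := {0xae,0x39,0xf1,0x78}
#3 dst[0x0a+4] := {0x78,0x6d,0x4d,0x71}
#4 dst[0x1c+3] := {0xae,0x39,0xf1}
#5 dst[0x08+5] := {0x29,0x71,0xae,0x39,0xf1}
query mem[0x03]=0x3c, mem[0x11]=0x39, mem[0x1a]=0x78

MEM[0x03,0x11,0x1a] = 3c 39 78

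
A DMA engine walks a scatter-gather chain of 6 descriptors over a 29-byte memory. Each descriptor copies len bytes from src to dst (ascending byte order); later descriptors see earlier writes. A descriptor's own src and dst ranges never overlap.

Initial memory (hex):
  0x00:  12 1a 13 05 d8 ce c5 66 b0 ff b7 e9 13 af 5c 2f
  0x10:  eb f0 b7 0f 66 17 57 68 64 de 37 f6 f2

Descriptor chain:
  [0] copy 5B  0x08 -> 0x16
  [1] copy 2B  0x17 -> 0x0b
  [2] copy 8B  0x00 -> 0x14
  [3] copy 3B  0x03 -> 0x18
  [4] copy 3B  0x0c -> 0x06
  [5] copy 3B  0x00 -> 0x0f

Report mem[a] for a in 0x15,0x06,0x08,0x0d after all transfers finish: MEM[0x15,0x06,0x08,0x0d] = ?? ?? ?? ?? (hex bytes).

MEM[0x15,0x06,0x08,0x0d] = 1a b7 5c af

D0: mem[0x16..0x1a] <- [b0 ff b7 e9 13]
D1: mem[0x0b..0x0c] <- [ff b7]
D2: mem[0x14..0x1b] <- [12 1a 13 05 d8 ce c5 66]
D3: mem[0x18..0x1a] <- [05 d8 ce]
D4: mem[0x06..0x08] <- [b7 af 5c]
D5: mem[0x0f..0x11] <- [12 1a 13]
query mem[0x15]=0x1a, mem[0x06]=0xb7, mem[0x08]=0x5c, mem[0x0d]=0xaf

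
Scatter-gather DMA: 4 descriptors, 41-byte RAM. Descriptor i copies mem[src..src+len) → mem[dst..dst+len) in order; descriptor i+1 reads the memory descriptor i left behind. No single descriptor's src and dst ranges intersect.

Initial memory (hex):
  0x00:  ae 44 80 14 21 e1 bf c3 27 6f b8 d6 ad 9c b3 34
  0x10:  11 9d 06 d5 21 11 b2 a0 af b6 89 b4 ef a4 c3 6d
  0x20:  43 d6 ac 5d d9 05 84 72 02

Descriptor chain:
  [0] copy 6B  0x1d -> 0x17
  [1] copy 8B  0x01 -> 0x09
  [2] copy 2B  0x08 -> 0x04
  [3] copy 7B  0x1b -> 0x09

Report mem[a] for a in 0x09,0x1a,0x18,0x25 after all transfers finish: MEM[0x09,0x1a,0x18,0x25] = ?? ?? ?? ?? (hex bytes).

MEM[0x09,0x1a,0x18,0x25] = d6 43 c3 05

  after D0: wrote 6B at 0x17 = a4c36d43d6ac
  after D1: wrote 8B at 0x09 = 44801421e1bfc327
  after D2: wrote 2B at 0x04 = 2744
  after D3: wrote 7B at 0x09 = d6aca4c36d43d6
query mem[0x09]=0xd6, mem[0x1a]=0x43, mem[0x18]=0xc3, mem[0x25]=0x05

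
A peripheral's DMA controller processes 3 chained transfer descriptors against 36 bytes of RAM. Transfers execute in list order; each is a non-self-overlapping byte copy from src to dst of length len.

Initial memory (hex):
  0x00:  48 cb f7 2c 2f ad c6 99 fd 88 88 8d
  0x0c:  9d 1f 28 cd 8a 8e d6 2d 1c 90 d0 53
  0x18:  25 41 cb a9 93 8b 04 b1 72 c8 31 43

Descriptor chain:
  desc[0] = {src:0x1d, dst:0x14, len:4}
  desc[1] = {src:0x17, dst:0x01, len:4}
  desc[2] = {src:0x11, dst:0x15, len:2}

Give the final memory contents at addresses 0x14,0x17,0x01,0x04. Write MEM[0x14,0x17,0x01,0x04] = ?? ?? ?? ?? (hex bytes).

MEM[0x14,0x17,0x01,0x04] = 8b 72 72 cb

[0] 0x1d->0x14 len=4 : 8b 04 b1 72
[1] 0x17->0x01 len=4 : 72 25 41 cb
[2] 0x11->0x15 len=2 : 8e d6
query mem[0x14]=0x8b, mem[0x17]=0x72, mem[0x01]=0x72, mem[0x04]=0xcb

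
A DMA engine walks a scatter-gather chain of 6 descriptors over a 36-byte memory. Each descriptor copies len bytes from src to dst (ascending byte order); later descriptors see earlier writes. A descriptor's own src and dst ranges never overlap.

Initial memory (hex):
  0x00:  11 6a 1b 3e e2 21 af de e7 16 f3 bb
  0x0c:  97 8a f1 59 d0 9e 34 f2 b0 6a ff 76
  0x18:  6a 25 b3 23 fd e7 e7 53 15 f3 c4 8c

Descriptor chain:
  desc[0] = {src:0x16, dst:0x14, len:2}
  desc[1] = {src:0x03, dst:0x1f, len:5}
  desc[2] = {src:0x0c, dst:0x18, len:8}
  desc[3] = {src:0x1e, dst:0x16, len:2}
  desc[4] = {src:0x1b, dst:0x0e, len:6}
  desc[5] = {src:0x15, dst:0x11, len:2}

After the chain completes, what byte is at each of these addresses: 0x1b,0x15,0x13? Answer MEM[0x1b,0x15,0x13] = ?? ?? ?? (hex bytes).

MEM[0x1b,0x15,0x13] = 59 76 e2

[0] 0x16->0x14 len=2 : ff 76
[1] 0x03->0x1f len=5 : 3e e2 21 af de
[2] 0x0c->0x18 len=8 : 97 8a f1 59 d0 9e 34 f2
[3] 0x1e->0x16 len=2 : 34 f2
[4] 0x1b->0x0e len=6 : 59 d0 9e 34 f2 e2
[5] 0x15->0x11 len=2 : 76 34
query mem[0x1b]=0x59, mem[0x15]=0x76, mem[0x13]=0xe2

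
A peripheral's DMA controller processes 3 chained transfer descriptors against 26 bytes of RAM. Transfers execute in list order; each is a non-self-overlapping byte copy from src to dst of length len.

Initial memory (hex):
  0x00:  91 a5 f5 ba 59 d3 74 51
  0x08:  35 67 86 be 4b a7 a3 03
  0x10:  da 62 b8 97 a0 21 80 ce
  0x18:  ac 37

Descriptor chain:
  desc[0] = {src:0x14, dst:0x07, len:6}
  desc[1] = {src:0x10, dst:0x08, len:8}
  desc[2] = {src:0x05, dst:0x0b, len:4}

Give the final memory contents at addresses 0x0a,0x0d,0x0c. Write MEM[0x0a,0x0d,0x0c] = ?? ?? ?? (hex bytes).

MEM[0x0a,0x0d,0x0c] = b8 a0 74

[0] 0x14->0x07 len=6 : a0 21 80 ce ac 37
[1] 0x10->0x08 len=8 : da 62 b8 97 a0 21 80 ce
[2] 0x05->0x0b len=4 : d3 74 a0 da
query mem[0x0a]=0xb8, mem[0x0d]=0xa0, mem[0x0c]=0x74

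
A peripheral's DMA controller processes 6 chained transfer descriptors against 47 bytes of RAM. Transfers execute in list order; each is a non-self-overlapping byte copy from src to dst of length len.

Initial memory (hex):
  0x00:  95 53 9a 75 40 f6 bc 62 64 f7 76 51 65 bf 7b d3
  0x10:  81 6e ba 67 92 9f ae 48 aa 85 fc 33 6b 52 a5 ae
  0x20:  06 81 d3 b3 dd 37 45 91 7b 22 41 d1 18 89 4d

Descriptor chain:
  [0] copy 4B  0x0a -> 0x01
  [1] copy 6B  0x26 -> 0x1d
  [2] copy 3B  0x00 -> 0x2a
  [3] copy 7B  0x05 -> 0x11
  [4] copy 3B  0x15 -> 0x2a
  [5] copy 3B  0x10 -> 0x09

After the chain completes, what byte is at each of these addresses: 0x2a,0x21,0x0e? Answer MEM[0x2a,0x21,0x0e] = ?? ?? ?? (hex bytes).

MEM[0x2a,0x21,0x0e] = f7 41 7b

  after D0: wrote 4B at 0x01 = 765165bf
  after D1: wrote 6B at 0x1d = 45917b2241d1
  after D2: wrote 3B at 0x2a = 957651
  after D3: wrote 7B at 0x11 = f6bc6264f77651
  after D4: wrote 3B at 0x2a = f77651
  after D5: wrote 3B at 0x09 = 81f6bc
query mem[0x2a]=0xf7, mem[0x21]=0x41, mem[0x0e]=0x7b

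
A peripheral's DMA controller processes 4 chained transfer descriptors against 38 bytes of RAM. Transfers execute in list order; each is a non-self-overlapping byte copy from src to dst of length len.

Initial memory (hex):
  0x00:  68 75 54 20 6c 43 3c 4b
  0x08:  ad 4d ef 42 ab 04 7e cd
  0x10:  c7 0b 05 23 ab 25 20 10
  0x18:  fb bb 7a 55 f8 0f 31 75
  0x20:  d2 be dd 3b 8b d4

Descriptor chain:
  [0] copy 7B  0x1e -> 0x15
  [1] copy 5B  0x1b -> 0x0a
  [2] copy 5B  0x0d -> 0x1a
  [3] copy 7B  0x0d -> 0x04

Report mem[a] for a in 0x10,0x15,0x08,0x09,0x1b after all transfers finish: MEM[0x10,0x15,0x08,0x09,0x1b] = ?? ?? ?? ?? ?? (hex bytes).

MEM[0x10,0x15,0x08,0x09,0x1b] = c7 31 0b 05 75

D0: mem[0x15..0x1b] <- [31 75 d2 be dd 3b 8b]
D1: mem[0x0a..0x0e] <- [8b f8 0f 31 75]
D2: mem[0x1a..0x1e] <- [31 75 cd c7 0b]
D3: mem[0x04..0x0a] <- [31 75 cd c7 0b 05 23]
query mem[0x10]=0xc7, mem[0x15]=0x31, mem[0x08]=0x0b, mem[0x09]=0x05, mem[0x1b]=0x75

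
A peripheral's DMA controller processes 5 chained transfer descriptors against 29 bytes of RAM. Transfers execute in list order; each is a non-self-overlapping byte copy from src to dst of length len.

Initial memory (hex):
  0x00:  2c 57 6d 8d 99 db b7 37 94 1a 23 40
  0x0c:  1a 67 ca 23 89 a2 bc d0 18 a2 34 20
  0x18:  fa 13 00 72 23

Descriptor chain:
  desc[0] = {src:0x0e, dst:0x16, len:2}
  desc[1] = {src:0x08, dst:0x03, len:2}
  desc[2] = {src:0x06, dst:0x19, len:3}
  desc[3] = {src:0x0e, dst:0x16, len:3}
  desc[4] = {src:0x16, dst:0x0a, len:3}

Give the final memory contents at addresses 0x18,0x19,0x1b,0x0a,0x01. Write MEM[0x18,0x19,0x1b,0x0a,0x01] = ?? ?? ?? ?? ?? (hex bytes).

MEM[0x18,0x19,0x1b,0x0a,0x01] = 89 b7 94 ca 57

  after D0: wrote 2B at 0x16 = ca23
  after D1: wrote 2B at 0x03 = 941a
  after D2: wrote 3B at 0x19 = b73794
  after D3: wrote 3B at 0x16 = ca2389
  after D4: wrote 3B at 0x0a = ca2389
query mem[0x18]=0x89, mem[0x19]=0xb7, mem[0x1b]=0x94, mem[0x0a]=0xca, mem[0x01]=0x57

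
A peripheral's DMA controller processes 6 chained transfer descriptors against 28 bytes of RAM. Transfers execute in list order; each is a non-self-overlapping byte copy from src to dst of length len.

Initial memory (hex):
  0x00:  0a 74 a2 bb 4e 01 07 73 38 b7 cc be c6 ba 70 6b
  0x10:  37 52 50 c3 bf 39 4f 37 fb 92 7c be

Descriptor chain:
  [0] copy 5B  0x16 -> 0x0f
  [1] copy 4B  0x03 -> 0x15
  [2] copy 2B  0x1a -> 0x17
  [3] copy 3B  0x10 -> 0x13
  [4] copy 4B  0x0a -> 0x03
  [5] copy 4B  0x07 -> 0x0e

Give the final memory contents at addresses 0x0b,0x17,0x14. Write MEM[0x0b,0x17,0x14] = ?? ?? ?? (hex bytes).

  after D0: wrote 5B at 0x0f = 4f37fb927c
  after D1: wrote 4B at 0x15 = bb4e0107
  after D2: wrote 2B at 0x17 = 7cbe
  after D3: wrote 3B at 0x13 = 37fb92
  after D4: wrote 4B at 0x03 = ccbec6ba
  after D5: wrote 4B at 0x0e = 7338b7cc
query mem[0x0b]=0xbe, mem[0x17]=0x7c, mem[0x14]=0xfb

MEM[0x0b,0x17,0x14] = be 7c fb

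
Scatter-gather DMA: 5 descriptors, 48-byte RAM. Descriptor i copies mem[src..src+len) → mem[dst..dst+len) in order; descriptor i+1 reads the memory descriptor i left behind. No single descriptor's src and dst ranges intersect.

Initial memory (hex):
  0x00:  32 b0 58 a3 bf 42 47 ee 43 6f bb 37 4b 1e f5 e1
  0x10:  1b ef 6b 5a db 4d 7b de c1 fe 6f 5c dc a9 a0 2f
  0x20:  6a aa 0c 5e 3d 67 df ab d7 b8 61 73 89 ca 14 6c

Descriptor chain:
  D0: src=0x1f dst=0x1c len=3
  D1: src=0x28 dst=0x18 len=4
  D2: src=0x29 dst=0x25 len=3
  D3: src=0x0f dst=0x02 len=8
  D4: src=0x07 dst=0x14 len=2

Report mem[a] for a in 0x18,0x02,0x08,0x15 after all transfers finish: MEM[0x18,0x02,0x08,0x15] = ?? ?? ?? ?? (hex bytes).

MEM[0x18,0x02,0x08,0x15] = d7 e1 4d 4d

D0: mem[0x1c..0x1e] <- [2f 6a aa]
D1: mem[0x18..0x1b] <- [d7 b8 61 73]
D2: mem[0x25..0x27] <- [b8 61 73]
D3: mem[0x02..0x09] <- [e1 1b ef 6b 5a db 4d 7b]
D4: mem[0x14..0x15] <- [db 4d]
query mem[0x18]=0xd7, mem[0x02]=0xe1, mem[0x08]=0x4d, mem[0x15]=0x4d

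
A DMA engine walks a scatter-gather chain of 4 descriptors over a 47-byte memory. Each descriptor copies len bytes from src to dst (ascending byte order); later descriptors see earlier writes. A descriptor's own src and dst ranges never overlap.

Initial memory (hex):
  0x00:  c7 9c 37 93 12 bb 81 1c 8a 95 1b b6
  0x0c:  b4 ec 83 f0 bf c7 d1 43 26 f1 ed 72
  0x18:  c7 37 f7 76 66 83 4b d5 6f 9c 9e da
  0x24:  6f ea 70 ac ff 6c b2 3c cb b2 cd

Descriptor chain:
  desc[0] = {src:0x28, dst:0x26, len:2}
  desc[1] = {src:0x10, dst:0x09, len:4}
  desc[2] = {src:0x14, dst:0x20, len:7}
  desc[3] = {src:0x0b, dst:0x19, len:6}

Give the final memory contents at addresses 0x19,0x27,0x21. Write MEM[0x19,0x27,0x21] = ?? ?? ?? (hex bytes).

MEM[0x19,0x27,0x21] = d1 6c f1

  after D0: wrote 2B at 0x26 = ff6c
  after D1: wrote 4B at 0x09 = bfc7d143
  after D2: wrote 7B at 0x20 = 26f1ed72c737f7
  after D3: wrote 6B at 0x19 = d143ec83f0bf
query mem[0x19]=0xd1, mem[0x27]=0x6c, mem[0x21]=0xf1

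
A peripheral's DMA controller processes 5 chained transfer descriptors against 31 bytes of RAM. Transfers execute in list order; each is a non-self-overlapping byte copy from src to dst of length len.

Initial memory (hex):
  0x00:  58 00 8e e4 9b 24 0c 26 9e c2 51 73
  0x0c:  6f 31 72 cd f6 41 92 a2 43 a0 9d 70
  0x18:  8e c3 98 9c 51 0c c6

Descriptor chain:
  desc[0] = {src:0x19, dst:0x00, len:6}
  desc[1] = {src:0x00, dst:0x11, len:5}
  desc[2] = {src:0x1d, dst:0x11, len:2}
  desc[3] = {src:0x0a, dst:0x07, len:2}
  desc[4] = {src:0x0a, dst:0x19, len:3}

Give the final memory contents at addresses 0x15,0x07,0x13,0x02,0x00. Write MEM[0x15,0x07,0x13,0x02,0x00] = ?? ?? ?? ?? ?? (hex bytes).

MEM[0x15,0x07,0x13,0x02,0x00] = 0c 51 9c 9c c3

[0] 0x19->0x00 len=6 : c3 98 9c 51 0c c6
[1] 0x00->0x11 len=5 : c3 98 9c 51 0c
[2] 0x1d->0x11 len=2 : 0c c6
[3] 0x0a->0x07 len=2 : 51 73
[4] 0x0a->0x19 len=3 : 51 73 6f
query mem[0x15]=0x0c, mem[0x07]=0x51, mem[0x13]=0x9c, mem[0x02]=0x9c, mem[0x00]=0xc3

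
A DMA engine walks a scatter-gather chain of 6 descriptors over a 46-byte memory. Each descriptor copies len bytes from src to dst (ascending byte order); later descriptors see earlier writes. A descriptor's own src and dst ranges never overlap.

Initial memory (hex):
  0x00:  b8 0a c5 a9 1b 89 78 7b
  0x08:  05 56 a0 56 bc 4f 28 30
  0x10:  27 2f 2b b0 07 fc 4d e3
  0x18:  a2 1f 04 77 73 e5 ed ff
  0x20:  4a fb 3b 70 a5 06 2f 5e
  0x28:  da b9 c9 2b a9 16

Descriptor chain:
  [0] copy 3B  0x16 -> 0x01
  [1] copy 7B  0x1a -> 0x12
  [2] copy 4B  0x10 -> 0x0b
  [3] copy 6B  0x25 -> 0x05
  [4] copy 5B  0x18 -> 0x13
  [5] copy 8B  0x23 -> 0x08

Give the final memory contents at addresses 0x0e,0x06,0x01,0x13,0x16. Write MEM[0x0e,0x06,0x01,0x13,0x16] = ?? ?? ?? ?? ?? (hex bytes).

MEM[0x0e,0x06,0x01,0x13,0x16] = b9 2f 4d 4a 77

[0] 0x16->0x01 len=3 : 4d e3 a2
[1] 0x1a->0x12 len=7 : 04 77 73 e5 ed ff 4a
[2] 0x10->0x0b len=4 : 27 2f 04 77
[3] 0x25->0x05 len=6 : 06 2f 5e da b9 c9
[4] 0x18->0x13 len=5 : 4a 1f 04 77 73
[5] 0x23->0x08 len=8 : 70 a5 06 2f 5e da b9 c9
query mem[0x0e]=0xb9, mem[0x06]=0x2f, mem[0x01]=0x4d, mem[0x13]=0x4a, mem[0x16]=0x77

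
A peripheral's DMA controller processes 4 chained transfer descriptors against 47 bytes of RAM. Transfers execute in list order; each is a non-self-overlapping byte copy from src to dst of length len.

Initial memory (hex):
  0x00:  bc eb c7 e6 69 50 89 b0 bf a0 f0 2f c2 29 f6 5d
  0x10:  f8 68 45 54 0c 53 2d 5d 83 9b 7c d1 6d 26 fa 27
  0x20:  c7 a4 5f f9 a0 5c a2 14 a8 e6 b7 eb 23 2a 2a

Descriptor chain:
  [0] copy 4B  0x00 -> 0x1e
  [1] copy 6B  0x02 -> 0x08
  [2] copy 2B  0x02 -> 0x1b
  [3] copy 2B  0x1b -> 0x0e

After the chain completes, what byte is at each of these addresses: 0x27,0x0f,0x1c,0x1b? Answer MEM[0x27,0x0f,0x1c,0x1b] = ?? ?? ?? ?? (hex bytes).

[0] 0x00->0x1e len=4 : bc eb c7 e6
[1] 0x02->0x08 len=6 : c7 e6 69 50 89 b0
[2] 0x02->0x1b len=2 : c7 e6
[3] 0x1b->0x0e len=2 : c7 e6
query mem[0x27]=0x14, mem[0x0f]=0xe6, mem[0x1c]=0xe6, mem[0x1b]=0xc7

MEM[0x27,0x0f,0x1c,0x1b] = 14 e6 e6 c7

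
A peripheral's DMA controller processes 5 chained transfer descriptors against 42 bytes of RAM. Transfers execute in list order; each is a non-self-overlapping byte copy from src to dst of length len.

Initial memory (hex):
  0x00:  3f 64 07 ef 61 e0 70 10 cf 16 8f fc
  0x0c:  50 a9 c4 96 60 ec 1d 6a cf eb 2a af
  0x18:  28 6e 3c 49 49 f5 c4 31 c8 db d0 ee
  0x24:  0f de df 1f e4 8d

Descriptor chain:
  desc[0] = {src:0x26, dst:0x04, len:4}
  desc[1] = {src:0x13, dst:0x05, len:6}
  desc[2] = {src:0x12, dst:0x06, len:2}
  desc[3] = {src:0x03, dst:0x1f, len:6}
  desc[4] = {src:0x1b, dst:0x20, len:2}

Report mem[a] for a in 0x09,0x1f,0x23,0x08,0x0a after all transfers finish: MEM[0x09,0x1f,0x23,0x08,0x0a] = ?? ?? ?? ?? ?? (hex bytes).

[0] 0x26->0x04 len=4 : df 1f e4 8d
[1] 0x13->0x05 len=6 : 6a cf eb 2a af 28
[2] 0x12->0x06 len=2 : 1d 6a
[3] 0x03->0x1f len=6 : ef df 6a 1d 6a 2a
[4] 0x1b->0x20 len=2 : 49 49
query mem[0x09]=0xaf, mem[0x1f]=0xef, mem[0x23]=0x6a, mem[0x08]=0x2a, mem[0x0a]=0x28

MEM[0x09,0x1f,0x23,0x08,0x0a] = af ef 6a 2a 28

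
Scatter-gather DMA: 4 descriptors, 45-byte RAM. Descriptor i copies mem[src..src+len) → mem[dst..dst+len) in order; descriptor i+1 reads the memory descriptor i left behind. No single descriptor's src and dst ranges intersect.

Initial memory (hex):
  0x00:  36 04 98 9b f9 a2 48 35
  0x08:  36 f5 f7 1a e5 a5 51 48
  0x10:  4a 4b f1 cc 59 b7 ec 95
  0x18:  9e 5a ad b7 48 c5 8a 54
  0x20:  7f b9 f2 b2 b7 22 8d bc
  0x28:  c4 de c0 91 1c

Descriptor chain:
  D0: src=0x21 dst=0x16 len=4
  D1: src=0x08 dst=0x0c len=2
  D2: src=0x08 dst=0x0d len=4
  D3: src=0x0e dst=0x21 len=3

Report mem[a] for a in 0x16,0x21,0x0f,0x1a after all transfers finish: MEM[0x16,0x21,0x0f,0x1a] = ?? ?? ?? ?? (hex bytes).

#0 dst[0x16+4] := {0xb9,0xf2,0xb2,0xb7}
#1 dst[0x0c+2] := {0x36,0xf5}
#2 dst[0x0d+4] := {0x36,0xf5,0xf7,0x1a}
#3 dst[0x21+3] := {0xf5,0xf7,0x1a}
query mem[0x16]=0xb9, mem[0x21]=0xf5, mem[0x0f]=0xf7, mem[0x1a]=0xad

MEM[0x16,0x21,0x0f,0x1a] = b9 f5 f7 ad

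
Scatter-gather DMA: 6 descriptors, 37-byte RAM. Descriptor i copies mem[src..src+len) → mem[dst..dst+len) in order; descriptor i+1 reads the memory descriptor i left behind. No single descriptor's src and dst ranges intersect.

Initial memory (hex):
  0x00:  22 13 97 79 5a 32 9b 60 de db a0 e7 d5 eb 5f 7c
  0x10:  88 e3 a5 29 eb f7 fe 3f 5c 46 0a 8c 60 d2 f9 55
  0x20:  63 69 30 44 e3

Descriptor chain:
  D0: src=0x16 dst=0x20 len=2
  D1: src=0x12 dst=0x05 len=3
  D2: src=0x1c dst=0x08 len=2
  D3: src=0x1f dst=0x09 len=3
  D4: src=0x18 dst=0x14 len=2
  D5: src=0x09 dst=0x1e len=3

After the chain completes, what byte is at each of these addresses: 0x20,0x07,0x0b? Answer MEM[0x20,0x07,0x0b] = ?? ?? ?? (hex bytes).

  after D0: wrote 2B at 0x20 = fe3f
  after D1: wrote 3B at 0x05 = a529eb
  after D2: wrote 2B at 0x08 = 60d2
  after D3: wrote 3B at 0x09 = 55fe3f
  after D4: wrote 2B at 0x14 = 5c46
  after D5: wrote 3B at 0x1e = 55fe3f
query mem[0x20]=0x3f, mem[0x07]=0xeb, mem[0x0b]=0x3f

MEM[0x20,0x07,0x0b] = 3f eb 3f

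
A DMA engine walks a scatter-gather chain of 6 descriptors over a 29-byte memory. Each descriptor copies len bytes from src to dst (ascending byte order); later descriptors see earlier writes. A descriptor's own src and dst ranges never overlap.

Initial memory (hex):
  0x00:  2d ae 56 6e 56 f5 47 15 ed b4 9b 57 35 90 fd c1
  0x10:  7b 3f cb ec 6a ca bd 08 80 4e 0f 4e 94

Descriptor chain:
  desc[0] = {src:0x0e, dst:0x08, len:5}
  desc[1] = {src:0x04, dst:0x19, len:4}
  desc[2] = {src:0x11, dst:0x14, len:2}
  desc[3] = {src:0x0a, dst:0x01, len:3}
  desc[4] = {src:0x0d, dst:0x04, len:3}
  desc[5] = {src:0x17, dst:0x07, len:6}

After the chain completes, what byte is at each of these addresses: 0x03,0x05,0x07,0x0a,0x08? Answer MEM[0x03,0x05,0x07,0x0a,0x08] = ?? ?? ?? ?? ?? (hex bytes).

MEM[0x03,0x05,0x07,0x0a,0x08] = cb fd 08 f5 80

D0: mem[0x08..0x0c] <- [fd c1 7b 3f cb]
D1: mem[0x19..0x1c] <- [56 f5 47 15]
D2: mem[0x14..0x15] <- [3f cb]
D3: mem[0x01..0x03] <- [7b 3f cb]
D4: mem[0x04..0x06] <- [90 fd c1]
D5: mem[0x07..0x0c] <- [08 80 56 f5 47 15]
query mem[0x03]=0xcb, mem[0x05]=0xfd, mem[0x07]=0x08, mem[0x0a]=0xf5, mem[0x08]=0x80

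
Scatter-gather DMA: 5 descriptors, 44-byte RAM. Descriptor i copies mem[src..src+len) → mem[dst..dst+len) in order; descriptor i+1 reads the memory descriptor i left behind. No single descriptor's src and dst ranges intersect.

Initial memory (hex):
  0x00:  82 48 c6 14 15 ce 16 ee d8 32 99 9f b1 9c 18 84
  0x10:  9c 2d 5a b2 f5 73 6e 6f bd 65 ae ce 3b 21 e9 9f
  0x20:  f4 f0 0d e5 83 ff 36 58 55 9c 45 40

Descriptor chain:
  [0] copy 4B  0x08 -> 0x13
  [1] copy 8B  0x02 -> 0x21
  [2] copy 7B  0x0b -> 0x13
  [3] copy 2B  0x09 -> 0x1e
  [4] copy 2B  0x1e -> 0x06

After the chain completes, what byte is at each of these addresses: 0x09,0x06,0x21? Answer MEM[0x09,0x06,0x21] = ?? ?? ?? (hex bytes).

MEM[0x09,0x06,0x21] = 32 32 c6

D0: mem[0x13..0x16] <- [d8 32 99 9f]
D1: mem[0x21..0x28] <- [c6 14 15 ce 16 ee d8 32]
D2: mem[0x13..0x19] <- [9f b1 9c 18 84 9c 2d]
D3: mem[0x1e..0x1f] <- [32 99]
D4: mem[0x06..0x07] <- [32 99]
query mem[0x09]=0x32, mem[0x06]=0x32, mem[0x21]=0xc6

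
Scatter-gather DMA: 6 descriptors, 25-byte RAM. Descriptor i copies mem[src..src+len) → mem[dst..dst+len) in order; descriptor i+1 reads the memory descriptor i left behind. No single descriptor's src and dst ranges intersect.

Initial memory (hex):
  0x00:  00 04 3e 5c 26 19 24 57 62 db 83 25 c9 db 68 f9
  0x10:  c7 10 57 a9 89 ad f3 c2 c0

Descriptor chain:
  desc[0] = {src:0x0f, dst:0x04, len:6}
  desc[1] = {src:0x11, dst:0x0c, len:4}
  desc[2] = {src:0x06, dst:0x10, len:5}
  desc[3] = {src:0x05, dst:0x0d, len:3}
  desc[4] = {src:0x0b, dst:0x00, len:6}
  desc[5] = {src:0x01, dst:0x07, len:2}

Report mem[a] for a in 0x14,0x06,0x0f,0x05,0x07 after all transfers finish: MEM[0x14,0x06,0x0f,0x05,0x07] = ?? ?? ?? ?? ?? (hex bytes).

[0] 0x0f->0x04 len=6 : f9 c7 10 57 a9 89
[1] 0x11->0x0c len=4 : 10 57 a9 89
[2] 0x06->0x10 len=5 : 10 57 a9 89 83
[3] 0x05->0x0d len=3 : c7 10 57
[4] 0x0b->0x00 len=6 : 25 10 c7 10 57 10
[5] 0x01->0x07 len=2 : 10 c7
query mem[0x14]=0x83, mem[0x06]=0x10, mem[0x0f]=0x57, mem[0x05]=0x10, mem[0x07]=0x10

MEM[0x14,0x06,0x0f,0x05,0x07] = 83 10 57 10 10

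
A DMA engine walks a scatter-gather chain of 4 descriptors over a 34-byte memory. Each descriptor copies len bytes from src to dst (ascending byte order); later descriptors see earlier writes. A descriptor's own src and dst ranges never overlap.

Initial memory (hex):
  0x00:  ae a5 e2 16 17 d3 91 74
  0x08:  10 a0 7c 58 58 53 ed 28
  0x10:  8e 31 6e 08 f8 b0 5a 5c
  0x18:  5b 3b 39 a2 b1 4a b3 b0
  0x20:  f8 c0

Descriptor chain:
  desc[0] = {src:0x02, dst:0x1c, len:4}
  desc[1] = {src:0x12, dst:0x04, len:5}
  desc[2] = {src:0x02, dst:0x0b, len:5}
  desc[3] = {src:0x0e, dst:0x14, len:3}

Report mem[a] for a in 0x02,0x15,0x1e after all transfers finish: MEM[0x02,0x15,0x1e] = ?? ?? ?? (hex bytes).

#0 dst[0x1c+4] := {0xe2,0x16,0x17,0xd3}
#1 dst[0x04+5] := {0x6e,0x08,0xf8,0xb0,0x5a}
#2 dst[0x0b+5] := {0xe2,0x16,0x6e,0x08,0xf8}
#3 dst[0x14+3] := {0x08,0xf8,0x8e}
query mem[0x02]=0xe2, mem[0x15]=0xf8, mem[0x1e]=0x17

MEM[0x02,0x15,0x1e] = e2 f8 17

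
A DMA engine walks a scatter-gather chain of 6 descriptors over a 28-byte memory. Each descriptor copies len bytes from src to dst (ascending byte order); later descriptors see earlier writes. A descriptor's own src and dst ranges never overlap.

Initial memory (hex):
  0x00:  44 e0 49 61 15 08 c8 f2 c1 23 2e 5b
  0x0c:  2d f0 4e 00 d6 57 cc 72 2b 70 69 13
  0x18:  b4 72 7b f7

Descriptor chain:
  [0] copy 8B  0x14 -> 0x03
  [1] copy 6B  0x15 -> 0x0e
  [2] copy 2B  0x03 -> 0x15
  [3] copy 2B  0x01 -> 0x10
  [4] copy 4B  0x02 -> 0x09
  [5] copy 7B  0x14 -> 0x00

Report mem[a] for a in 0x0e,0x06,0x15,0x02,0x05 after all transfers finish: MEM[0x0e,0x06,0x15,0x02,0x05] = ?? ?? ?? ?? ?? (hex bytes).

#0 dst[0x03+8] := {0x2b,0x70,0x69,0x13,0xb4,0x72,0x7b,0xf7}
#1 dst[0x0e+6] := {0x70,0x69,0x13,0xb4,0x72,0x7b}
#2 dst[0x15+2] := {0x2b,0x70}
#3 dst[0x10+2] := {0xe0,0x49}
#4 dst[0x09+4] := {0x49,0x2b,0x70,0x69}
#5 dst[0x00+7] := {0x2b,0x2b,0x70,0x13,0xb4,0x72,0x7b}
query mem[0x0e]=0x70, mem[0x06]=0x7b, mem[0x15]=0x2b, mem[0x02]=0x70, mem[0x05]=0x72

MEM[0x0e,0x06,0x15,0x02,0x05] = 70 7b 2b 70 72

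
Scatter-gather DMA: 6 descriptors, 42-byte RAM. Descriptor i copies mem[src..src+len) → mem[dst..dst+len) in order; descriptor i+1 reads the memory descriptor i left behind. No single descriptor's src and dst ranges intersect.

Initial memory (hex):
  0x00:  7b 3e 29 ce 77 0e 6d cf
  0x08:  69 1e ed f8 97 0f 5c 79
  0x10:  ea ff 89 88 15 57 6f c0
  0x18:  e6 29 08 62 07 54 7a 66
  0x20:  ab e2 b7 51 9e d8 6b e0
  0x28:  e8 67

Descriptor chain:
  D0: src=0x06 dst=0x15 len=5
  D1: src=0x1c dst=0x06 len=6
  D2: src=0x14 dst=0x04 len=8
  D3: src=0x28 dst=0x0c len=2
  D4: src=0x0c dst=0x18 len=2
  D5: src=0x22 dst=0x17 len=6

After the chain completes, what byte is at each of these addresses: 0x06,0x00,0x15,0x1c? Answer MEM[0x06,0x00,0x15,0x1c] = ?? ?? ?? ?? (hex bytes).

[0] 0x06->0x15 len=5 : 6d cf 69 1e ed
[1] 0x1c->0x06 len=6 : 07 54 7a 66 ab e2
[2] 0x14->0x04 len=8 : 15 6d cf 69 1e ed 08 62
[3] 0x28->0x0c len=2 : e8 67
[4] 0x0c->0x18 len=2 : e8 67
[5] 0x22->0x17 len=6 : b7 51 9e d8 6b e0
query mem[0x06]=0xcf, mem[0x00]=0x7b, mem[0x15]=0x6d, mem[0x1c]=0xe0

MEM[0x06,0x00,0x15,0x1c] = cf 7b 6d e0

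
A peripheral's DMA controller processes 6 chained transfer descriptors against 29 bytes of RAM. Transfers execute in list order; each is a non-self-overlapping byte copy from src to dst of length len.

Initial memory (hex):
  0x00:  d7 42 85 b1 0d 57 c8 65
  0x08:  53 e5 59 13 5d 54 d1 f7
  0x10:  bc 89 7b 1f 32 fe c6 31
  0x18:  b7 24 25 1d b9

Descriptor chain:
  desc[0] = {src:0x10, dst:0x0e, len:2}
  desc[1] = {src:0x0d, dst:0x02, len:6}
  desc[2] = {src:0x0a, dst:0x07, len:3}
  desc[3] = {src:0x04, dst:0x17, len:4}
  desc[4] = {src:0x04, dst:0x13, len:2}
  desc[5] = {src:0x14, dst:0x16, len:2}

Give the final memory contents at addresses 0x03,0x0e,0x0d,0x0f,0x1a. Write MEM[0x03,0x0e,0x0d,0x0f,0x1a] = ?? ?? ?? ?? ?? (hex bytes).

  after D0: wrote 2B at 0x0e = bc89
  after D1: wrote 6B at 0x02 = 54bc89bc897b
  after D2: wrote 3B at 0x07 = 59135d
  after D3: wrote 4B at 0x17 = 89bc8959
  after D4: wrote 2B at 0x13 = 89bc
  after D5: wrote 2B at 0x16 = bcfe
query mem[0x03]=0xbc, mem[0x0e]=0xbc, mem[0x0d]=0x54, mem[0x0f]=0x89, mem[0x1a]=0x59

MEM[0x03,0x0e,0x0d,0x0f,0x1a] = bc bc 54 89 59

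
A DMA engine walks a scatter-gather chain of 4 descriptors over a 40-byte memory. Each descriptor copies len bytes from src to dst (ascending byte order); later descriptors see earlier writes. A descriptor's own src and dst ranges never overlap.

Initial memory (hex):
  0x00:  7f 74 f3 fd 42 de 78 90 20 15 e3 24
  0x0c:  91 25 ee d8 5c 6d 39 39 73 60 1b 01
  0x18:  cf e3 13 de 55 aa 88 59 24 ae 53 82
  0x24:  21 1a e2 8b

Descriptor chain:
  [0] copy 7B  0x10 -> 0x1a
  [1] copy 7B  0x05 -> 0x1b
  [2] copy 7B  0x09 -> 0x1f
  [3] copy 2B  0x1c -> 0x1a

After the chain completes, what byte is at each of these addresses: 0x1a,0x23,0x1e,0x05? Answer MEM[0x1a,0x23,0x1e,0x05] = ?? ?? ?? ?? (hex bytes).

MEM[0x1a,0x23,0x1e,0x05] = 78 25 20 de

[0] 0x10->0x1a len=7 : 5c 6d 39 39 73 60 1b
[1] 0x05->0x1b len=7 : de 78 90 20 15 e3 24
[2] 0x09->0x1f len=7 : 15 e3 24 91 25 ee d8
[3] 0x1c->0x1a len=2 : 78 90
query mem[0x1a]=0x78, mem[0x23]=0x25, mem[0x1e]=0x20, mem[0x05]=0xde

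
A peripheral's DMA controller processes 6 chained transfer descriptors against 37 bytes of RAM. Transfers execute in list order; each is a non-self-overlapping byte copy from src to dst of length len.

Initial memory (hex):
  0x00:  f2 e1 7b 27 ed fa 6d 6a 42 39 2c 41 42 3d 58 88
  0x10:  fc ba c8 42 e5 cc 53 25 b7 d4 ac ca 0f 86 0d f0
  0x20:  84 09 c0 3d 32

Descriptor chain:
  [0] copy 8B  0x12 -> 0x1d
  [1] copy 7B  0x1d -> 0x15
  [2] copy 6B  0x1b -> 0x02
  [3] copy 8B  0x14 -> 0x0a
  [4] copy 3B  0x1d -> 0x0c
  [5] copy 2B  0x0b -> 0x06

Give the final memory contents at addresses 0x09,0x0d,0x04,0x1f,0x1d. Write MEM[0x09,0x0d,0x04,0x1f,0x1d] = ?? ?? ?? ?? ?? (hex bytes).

MEM[0x09,0x0d,0x04,0x1f,0x1d] = 39 42 c8 e5 c8

D0: mem[0x1d..0x24] <- [c8 42 e5 cc 53 25 b7 d4]
D1: mem[0x15..0x1b] <- [c8 42 e5 cc 53 25 b7]
D2: mem[0x02..0x07] <- [b7 0f c8 42 e5 cc]
D3: mem[0x0a..0x11] <- [e5 c8 42 e5 cc 53 25 b7]
D4: mem[0x0c..0x0e] <- [c8 42 e5]
D5: mem[0x06..0x07] <- [c8 c8]
query mem[0x09]=0x39, mem[0x0d]=0x42, mem[0x04]=0xc8, mem[0x1f]=0xe5, mem[0x1d]=0xc8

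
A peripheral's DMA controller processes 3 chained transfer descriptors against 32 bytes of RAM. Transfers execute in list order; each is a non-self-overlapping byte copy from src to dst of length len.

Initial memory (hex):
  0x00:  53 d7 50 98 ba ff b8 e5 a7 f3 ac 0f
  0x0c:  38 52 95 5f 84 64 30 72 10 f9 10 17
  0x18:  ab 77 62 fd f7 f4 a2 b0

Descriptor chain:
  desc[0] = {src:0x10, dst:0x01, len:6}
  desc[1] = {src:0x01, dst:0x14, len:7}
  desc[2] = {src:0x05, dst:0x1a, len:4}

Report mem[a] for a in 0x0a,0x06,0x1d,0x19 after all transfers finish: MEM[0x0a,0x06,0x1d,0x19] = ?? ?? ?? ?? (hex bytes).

D0: mem[0x01..0x06] <- [84 64 30 72 10 f9]
D1: mem[0x14..0x1a] <- [84 64 30 72 10 f9 e5]
D2: mem[0x1a..0x1d] <- [10 f9 e5 a7]
query mem[0x0a]=0xac, mem[0x06]=0xf9, mem[0x1d]=0xa7, mem[0x19]=0xf9

MEM[0x0a,0x06,0x1d,0x19] = ac f9 a7 f9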